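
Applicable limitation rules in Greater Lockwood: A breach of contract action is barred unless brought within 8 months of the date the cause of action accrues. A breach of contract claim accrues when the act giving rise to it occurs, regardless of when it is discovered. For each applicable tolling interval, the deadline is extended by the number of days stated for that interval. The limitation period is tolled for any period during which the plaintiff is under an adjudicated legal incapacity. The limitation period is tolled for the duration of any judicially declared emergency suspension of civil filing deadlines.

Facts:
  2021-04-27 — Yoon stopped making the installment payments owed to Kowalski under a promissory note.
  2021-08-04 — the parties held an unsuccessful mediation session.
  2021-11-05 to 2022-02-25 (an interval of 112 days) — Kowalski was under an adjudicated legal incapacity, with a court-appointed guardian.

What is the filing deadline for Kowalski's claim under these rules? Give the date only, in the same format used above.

The claim accrued on 2021-04-27, when the wrongful act occurred.
Adding the 8 months base period to 2021-04-27 gives a deadline of 2021-12-27, before any tolling.
Because the plaintiff's legal incapacity ran from 2021-11-05 to 2022-02-25, the deadline is extended by 112 days to 2022-04-18.
None of the other events listed affects the running of the period under the stated rules.

2022-04-18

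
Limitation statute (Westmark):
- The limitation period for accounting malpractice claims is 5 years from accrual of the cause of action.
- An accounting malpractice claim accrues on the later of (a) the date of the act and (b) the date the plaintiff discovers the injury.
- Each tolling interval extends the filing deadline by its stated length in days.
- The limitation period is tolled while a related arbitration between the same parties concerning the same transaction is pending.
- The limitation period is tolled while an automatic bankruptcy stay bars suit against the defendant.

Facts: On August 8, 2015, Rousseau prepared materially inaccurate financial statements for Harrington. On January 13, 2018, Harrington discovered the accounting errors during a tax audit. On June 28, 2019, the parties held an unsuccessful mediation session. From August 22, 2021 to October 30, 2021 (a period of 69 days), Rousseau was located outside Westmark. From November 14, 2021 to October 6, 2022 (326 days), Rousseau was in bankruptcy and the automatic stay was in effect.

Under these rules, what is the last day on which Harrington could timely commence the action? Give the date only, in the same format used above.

December 5, 2023

The claim accrued on January 13, 2018 — the later of the August 8, 2015 act and the January 13, 2018 discovery.
Adding the 5 years base period to January 13, 2018 gives a deadline of January 13, 2023, before any tolling.
Because the automatic bankruptcy stay ran from November 14, 2021 to October 6, 2022, the deadline is extended by 326 days to December 5, 2023.
The defendant's absence from the jurisdiction from August 22, 2021 to October 30, 2021 does not toll the period, because no stated rule makes the defendant's absence a tolling event.
None of the other events listed affects the running of the period under the stated rules.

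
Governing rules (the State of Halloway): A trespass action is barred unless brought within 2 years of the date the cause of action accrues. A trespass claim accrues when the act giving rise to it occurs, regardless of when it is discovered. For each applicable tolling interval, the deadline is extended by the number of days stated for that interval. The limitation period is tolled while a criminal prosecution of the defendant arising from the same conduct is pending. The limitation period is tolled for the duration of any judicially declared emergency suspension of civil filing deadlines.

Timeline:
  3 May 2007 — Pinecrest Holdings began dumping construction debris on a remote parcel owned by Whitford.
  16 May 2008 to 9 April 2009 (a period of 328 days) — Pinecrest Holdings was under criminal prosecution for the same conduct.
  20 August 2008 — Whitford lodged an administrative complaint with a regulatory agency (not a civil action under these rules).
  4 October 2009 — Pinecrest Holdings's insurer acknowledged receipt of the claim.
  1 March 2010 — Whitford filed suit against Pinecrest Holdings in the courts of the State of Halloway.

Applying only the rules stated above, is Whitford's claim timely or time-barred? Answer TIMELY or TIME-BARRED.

The claim accrued on 3 May 2007, when the wrongful act occurred.
2 years from 3 May 2007 is 3 May 2009.
The pending criminal prosecution from 16 May 2008 to 9 April 2009 tolled the period for 328 days, extending the deadline to 27 March 2010.
None of the other events listed affects the running of the period under the stated rules.
Filing on 1 March 2010 beat the 27 March 2010 deadline — the action is timely.

TIMELY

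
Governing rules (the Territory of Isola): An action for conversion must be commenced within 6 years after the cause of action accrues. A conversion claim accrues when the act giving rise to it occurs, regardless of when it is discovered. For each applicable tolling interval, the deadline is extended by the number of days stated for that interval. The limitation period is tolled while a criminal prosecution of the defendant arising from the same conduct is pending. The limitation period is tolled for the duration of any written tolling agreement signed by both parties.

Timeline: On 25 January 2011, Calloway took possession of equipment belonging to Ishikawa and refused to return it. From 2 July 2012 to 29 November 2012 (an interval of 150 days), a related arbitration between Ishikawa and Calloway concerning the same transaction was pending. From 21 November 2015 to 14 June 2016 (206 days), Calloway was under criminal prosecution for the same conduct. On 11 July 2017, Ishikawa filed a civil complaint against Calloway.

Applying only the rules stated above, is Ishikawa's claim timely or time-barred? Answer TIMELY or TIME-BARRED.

TIMELY

The claim accrued on 25 January 2011, when the wrongful act occurred.
Adding the 6 years base period to 25 January 2011 gives a deadline of 25 January 2017, before any tolling.
The pending criminal prosecution from 21 November 2015 to 14 June 2016 tolled the period for 206 days, extending the deadline to 19 August 2017.
Although a pending arbitration ran from 2 July 2012 to 29 November 2012, the stated rules do not make that a tolling event, so it is disregarded.
The 11 July 2017 filing precedes the 19 August 2017 deadline; the claim is timely.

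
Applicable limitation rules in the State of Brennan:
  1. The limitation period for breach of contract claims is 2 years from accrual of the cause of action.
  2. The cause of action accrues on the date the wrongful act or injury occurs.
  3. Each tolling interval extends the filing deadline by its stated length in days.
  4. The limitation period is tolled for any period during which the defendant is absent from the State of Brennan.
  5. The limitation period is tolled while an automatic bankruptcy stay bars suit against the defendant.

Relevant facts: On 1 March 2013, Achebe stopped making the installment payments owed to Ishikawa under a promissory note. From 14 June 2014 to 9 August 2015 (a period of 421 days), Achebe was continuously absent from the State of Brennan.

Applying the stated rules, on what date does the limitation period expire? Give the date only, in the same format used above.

The cause of action accrued on 1 March 2013, the date of the act.
The untolled deadline — 2 years after 1 March 2013 — is 1 March 2015.
The defendant's absence from the jurisdiction from 14 June 2014 to 9 August 2015 tolled the period for 421 days, extending the deadline to 25 April 2016.

25 April 2016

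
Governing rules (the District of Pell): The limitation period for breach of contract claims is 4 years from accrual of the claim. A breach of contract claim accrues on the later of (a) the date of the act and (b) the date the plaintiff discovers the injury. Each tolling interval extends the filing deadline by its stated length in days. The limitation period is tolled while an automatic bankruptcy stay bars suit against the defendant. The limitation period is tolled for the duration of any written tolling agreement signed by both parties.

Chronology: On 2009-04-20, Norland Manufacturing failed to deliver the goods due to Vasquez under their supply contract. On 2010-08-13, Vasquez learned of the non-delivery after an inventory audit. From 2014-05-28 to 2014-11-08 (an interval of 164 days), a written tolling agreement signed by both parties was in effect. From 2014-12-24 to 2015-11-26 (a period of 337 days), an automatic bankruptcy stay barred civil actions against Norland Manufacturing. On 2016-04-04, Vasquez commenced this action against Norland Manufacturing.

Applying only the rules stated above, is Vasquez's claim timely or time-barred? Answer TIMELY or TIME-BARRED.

TIME-BARRED

Taking the later of the act (2009-04-20) and discovery (2010-08-13), the claim accrued on 2010-08-13.
4 years from 2010-08-13 is 2014-08-13.
The period was tolled for 164 days by the written tolling agreement (2014-05-28 to 2014-11-08), pushing the deadline to 2015-01-24.
Because the automatic bankruptcy stay ran from 2014-12-24 to 2015-11-26, the deadline is extended by 337 days to 2015-12-27.
Vasquez filed on 2016-04-04, after the 2015-12-27 deadline, so the action is time-barred.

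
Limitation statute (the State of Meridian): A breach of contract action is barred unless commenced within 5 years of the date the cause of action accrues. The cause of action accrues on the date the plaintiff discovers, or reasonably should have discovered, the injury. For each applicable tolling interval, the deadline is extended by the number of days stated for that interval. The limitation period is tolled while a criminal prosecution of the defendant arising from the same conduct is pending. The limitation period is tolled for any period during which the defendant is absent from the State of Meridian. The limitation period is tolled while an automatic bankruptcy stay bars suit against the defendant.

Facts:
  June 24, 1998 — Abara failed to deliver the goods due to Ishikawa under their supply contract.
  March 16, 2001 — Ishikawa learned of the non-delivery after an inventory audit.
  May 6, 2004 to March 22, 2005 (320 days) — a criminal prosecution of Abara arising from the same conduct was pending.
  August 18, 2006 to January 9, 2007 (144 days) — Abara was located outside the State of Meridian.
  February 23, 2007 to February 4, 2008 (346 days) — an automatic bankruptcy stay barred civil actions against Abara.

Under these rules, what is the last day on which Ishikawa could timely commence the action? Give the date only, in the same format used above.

June 3, 2008

Accrual is tied to discovery, so the period began on March 16, 2001 rather than on June 24, 1998 when the act occurred.
The untolled deadline — 5 years after March 16, 2001 — is March 16, 2006.
The pending criminal prosecution from May 6, 2004 to March 22, 2005 tolled the period for 320 days, extending the deadline to January 30, 2007.
The period was tolled for 144 days by the defendant's absence from the jurisdiction (August 18, 2006 to January 9, 2007), pushing the deadline to June 23, 2007.
Because the automatic bankruptcy stay ran from February 23, 2007 to February 4, 2008, the deadline is extended by 346 days to June 3, 2008.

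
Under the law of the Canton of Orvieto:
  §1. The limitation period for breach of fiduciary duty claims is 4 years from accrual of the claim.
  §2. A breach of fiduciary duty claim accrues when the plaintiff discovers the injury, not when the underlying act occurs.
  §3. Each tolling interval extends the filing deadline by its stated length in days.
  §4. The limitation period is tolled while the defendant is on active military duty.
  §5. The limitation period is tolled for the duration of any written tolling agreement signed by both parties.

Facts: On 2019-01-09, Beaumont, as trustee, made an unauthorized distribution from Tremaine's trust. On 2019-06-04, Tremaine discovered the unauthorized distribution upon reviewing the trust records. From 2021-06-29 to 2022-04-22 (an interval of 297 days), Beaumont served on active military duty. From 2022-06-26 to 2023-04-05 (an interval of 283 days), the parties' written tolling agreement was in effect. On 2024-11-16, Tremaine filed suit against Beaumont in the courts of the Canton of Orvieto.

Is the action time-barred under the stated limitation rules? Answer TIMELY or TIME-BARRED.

Accrual is tied to discovery, so the period began on 2019-06-04 rather than on 2019-01-09 when the act occurred.
The untolled deadline — 4 years after 2019-06-04 — is 2023-06-04.
The period was tolled for 297 days by the defendant's active military service (2021-06-29 to 2022-04-22), pushing the deadline to 2024-03-27.
Because the written tolling agreement ran from 2022-06-26 to 2023-04-05, the deadline is extended by 283 days to 2025-01-04.
Filing on 2024-11-16 beat the 2025-01-04 deadline — the action is timely.

TIMELY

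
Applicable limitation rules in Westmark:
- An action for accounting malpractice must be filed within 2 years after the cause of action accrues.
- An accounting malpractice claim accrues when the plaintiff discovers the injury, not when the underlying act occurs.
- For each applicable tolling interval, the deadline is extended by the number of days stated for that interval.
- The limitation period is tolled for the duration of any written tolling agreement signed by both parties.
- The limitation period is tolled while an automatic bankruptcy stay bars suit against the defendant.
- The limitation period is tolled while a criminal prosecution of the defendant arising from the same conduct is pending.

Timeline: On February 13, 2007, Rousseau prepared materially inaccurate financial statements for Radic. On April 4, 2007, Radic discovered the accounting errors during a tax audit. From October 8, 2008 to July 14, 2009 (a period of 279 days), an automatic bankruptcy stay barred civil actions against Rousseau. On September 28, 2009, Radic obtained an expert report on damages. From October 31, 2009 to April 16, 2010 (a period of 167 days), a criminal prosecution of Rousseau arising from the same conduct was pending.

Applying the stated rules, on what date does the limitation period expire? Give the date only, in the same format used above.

The claim did not accrue until Radic discovered the injury on April 4, 2007; the February 13, 2007 act date does not start the clock under the stated rule.
Adding the 2 years base period to April 4, 2007 gives a deadline of April 4, 2009, before any tolling.
The automatic bankruptcy stay from October 8, 2008 to July 14, 2009 tolled the period for 279 days, extending the deadline to January 8, 2010.
The pending criminal prosecution from October 31, 2009 to April 16, 2010 tolled the period for 167 days, extending the deadline to June 24, 2010.
Nothing else in the chronology tolls or restarts the period.

June 24, 2010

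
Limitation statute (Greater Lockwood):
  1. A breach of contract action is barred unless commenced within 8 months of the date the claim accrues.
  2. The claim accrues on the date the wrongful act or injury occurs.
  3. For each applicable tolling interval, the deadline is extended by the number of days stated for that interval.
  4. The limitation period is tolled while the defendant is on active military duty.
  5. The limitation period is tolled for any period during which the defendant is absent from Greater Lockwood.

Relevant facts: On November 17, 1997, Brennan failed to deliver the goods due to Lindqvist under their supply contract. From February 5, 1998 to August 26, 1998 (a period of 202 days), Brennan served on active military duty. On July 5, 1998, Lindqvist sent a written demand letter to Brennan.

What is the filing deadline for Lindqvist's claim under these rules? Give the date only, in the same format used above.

The claim accrued on November 17, 1997, the date of the act.
Adding the 8 months base period to November 17, 1997 gives a deadline of July 17, 1998, before any tolling.
The period was tolled for 202 days by the defendant's active military service (February 5, 1998 to August 26, 1998), pushing the deadline to February 4, 1999.
None of the other events listed affects the running of the period under the stated rules.

February 4, 1999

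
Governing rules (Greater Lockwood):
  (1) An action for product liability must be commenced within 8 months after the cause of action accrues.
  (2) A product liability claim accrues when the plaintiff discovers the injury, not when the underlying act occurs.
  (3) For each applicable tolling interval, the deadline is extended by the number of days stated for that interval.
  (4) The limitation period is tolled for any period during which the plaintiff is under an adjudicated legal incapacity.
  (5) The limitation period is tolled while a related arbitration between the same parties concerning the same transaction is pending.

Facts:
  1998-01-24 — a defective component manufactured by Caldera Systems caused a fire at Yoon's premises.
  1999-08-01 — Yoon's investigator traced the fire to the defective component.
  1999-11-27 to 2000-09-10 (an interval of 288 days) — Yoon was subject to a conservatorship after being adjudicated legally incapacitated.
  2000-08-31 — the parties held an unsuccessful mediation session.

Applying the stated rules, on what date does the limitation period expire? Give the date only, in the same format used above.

2001-01-14

Accrual is tied to discovery, so the period began on 1999-08-01 rather than on 1998-01-24 when the act occurred.
8 months from 1999-08-01 is 2000-04-01.
Because the plaintiff's legal incapacity ran from 1999-11-27 to 2000-09-10, the deadline is extended by 288 days to 2001-01-14.
The other events in the timeline have no effect on the limitation period under the stated rules.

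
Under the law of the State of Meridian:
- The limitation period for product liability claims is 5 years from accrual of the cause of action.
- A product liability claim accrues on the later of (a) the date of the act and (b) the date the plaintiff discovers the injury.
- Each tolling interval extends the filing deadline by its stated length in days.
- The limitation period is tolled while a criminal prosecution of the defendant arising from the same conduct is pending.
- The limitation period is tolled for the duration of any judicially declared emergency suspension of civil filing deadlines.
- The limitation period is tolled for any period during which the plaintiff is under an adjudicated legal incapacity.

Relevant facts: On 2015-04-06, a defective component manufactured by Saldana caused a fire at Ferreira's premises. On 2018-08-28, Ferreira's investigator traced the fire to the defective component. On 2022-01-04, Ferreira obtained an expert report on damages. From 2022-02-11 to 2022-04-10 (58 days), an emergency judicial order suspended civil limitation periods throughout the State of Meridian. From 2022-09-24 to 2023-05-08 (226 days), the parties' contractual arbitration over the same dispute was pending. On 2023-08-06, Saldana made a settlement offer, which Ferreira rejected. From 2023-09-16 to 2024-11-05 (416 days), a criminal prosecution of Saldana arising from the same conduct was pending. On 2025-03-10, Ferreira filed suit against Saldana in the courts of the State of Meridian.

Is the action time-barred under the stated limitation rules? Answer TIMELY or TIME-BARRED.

Taking the later of the act (2015-04-06) and discovery (2018-08-28), the claim accrued on 2018-08-28.
The untolled deadline — 5 years after 2018-08-28 — is 2023-08-28.
The period was tolled for 58 days by the emergency suspension of filing deadlines (2022-02-11 to 2022-04-10), pushing the deadline to 2023-10-25.
The period was tolled for 416 days by the pending criminal prosecution (2023-09-16 to 2024-11-05), pushing the deadline to 2024-12-14.
The pending related arbitration from 2022-09-24 to 2023-05-08 does not toll the period, because no stated rule makes a pending arbitration a tolling event.
The other events in the timeline have no effect on the limitation period under the stated rules.
The 2025-03-10 filing falls after the 2024-12-14 deadline; the claim is time-barred.

TIME-BARRED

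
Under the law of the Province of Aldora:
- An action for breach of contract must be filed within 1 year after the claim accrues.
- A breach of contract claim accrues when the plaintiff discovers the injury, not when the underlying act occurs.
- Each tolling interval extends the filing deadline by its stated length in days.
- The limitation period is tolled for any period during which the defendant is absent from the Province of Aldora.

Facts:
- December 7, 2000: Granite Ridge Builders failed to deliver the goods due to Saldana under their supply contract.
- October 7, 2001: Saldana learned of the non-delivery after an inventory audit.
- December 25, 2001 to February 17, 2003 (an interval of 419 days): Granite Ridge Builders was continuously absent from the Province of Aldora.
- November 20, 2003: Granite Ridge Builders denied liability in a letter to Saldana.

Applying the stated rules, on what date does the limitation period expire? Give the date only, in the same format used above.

November 30, 2003

Under the discovery rule, the claim accrued on October 7, 2001, when Saldana discovered the injury — not on the December 7, 2000 date of the underlying act.
1 year from October 7, 2001 is October 7, 2002.
Because the defendant's absence from the jurisdiction ran from December 25, 2001 to February 17, 2003, the deadline is extended by 419 days to November 30, 2003.
Nothing else in the chronology tolls or restarts the period.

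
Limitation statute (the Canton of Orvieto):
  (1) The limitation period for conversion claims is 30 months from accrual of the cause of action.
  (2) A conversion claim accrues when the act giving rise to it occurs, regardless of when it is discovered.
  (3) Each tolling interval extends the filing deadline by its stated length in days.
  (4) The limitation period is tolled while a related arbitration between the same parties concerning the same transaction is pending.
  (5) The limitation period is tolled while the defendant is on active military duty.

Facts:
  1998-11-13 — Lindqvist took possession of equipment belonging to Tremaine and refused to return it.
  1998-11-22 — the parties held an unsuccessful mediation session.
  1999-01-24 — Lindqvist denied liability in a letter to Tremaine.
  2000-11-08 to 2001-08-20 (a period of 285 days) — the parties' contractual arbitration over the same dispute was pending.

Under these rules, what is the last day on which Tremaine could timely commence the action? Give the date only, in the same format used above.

The claim accrued on 1998-11-13, when the wrongful act occurred.
Adding the 30 months base period to 1998-11-13 gives a deadline of 2001-05-13, before any tolling.
Because the pending related arbitration ran from 2000-11-08 to 2001-08-20, the deadline is extended by 285 days to 2002-02-22.
None of the other events listed affects the running of the period under the stated rules.

2002-02-22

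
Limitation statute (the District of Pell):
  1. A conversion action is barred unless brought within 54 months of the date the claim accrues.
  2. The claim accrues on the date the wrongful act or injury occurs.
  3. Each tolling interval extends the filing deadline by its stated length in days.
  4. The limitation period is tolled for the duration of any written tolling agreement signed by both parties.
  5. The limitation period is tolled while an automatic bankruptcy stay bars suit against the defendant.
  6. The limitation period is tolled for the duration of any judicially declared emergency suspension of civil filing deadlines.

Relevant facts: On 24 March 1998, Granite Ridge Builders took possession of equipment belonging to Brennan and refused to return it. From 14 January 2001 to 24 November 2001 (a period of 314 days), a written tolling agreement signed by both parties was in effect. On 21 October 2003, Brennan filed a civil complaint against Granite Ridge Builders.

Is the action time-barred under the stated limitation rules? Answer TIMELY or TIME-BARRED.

The limitation period began to run on 24 March 1998.
54 months from 24 March 1998 is 24 September 2002.
Because the written tolling agreement ran from 14 January 2001 to 24 November 2001, the deadline is extended by 314 days to 4 August 2003.
Filing on 21 October 2003 missed the 4 August 2003 deadline — the action is time-barred.

TIME-BARRED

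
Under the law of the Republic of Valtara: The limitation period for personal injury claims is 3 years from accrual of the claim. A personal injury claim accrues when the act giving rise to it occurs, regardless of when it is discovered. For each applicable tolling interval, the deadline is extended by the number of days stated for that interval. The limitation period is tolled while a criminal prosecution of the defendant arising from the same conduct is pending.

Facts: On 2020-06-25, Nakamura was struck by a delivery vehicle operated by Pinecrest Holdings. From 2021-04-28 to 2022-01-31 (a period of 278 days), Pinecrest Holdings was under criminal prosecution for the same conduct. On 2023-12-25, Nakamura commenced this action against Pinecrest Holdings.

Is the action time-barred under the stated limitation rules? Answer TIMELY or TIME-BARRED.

TIMELY

The limitation period began to run on 2020-06-25.
Adding the 3 years base period to 2020-06-25 gives a deadline of 2023-06-25, before any tolling.
The period was tolled for 278 days by the pending criminal prosecution (2021-04-28 to 2022-01-31), pushing the deadline to 2024-03-29.
Nakamura filed on 2023-12-25, before the 2024-03-29 deadline, so the action is timely.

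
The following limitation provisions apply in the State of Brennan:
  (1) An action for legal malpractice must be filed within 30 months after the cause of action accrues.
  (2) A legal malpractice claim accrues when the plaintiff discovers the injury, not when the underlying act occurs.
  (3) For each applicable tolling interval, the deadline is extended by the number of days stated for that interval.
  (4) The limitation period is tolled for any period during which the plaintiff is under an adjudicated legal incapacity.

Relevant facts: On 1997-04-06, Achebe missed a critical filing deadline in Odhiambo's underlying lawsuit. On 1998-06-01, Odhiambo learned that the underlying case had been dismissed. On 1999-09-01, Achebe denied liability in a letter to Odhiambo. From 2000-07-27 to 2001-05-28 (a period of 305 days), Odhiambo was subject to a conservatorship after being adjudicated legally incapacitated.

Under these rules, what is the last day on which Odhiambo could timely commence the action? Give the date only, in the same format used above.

2001-10-02

Under the discovery rule, the claim accrued on 1998-06-01, when Odhiambo discovered the injury — not on the 1997-04-06 date of the underlying act.
Adding the 30 months base period to 1998-06-01 gives a deadline of 2000-12-01, before any tolling.
The period was tolled for 305 days by the plaintiff's legal incapacity (2000-07-27 to 2001-05-28), pushing the deadline to 2001-10-02.
The other events in the timeline have no effect on the limitation period under the stated rules.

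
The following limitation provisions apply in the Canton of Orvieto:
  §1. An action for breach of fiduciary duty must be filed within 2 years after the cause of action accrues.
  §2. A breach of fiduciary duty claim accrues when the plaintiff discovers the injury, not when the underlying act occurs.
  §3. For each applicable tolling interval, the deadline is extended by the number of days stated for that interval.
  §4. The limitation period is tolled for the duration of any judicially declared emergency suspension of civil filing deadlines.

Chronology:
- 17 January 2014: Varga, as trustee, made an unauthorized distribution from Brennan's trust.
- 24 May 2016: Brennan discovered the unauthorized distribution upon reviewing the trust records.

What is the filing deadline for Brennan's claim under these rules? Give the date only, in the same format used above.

24 May 2018

Accrual is tied to discovery, so the period began on 24 May 2016 rather than on 17 January 2014 when the act occurred.
2 years from 24 May 2016 is 24 May 2018.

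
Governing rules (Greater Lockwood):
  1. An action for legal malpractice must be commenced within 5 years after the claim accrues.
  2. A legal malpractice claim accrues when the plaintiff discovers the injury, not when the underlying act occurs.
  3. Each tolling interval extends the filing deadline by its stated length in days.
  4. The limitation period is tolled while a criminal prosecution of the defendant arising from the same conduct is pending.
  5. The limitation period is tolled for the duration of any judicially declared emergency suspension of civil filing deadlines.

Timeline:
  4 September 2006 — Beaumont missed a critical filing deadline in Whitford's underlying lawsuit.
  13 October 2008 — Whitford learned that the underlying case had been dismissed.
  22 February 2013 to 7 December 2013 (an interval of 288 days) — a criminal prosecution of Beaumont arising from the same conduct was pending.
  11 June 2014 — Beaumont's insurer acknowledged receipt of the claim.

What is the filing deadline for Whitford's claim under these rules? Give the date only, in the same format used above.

The claim did not accrue until Whitford discovered the injury on 13 October 2008; the 4 September 2006 act date does not start the clock under the stated rule.
The untolled deadline — 5 years after 13 October 2008 — is 13 October 2013.
The period was tolled for 288 days by the pending criminal prosecution (22 February 2013 to 7 December 2013), pushing the deadline to 28 July 2014.
None of the other events listed affects the running of the period under the stated rules.

28 July 2014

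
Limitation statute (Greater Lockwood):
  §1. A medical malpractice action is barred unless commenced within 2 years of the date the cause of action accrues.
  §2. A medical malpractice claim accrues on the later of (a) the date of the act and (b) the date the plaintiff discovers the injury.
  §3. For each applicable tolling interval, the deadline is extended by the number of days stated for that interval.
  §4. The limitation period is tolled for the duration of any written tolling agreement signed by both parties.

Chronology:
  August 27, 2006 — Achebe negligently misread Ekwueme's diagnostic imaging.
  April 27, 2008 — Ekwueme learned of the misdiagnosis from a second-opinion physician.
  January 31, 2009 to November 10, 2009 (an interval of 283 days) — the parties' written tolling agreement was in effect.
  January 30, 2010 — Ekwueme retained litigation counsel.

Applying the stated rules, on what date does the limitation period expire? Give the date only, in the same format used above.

Taking the later of the act (August 27, 2006) and discovery (April 27, 2008), the claim accrued on April 27, 2008.
2 years from April 27, 2008 is April 27, 2010.
The written tolling agreement from January 31, 2009 to November 10, 2009 tolled the period for 283 days, extending the deadline to February 4, 2011.
None of the other events listed affects the running of the period under the stated rules.

February 4, 2011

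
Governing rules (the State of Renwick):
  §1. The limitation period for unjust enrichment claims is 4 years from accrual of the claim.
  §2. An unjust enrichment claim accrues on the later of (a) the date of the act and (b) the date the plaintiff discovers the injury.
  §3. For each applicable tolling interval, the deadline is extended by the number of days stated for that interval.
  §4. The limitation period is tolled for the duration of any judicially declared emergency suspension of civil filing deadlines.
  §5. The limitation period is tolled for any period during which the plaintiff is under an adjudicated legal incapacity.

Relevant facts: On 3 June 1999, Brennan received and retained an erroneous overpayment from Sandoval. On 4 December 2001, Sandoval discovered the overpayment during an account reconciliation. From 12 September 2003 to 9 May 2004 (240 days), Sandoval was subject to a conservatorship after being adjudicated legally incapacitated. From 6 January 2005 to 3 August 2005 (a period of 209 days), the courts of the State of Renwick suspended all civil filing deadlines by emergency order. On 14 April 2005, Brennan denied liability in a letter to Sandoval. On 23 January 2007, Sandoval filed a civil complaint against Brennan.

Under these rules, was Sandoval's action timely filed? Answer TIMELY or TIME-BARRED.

Because discovery on 4 December 2001 post-dates the 3 June 1999 act, accrual under the later-of rule falls on 4 December 2001.
Adding the 4 years base period to 4 December 2001 gives a deadline of 4 December 2005, before any tolling.
Because the plaintiff's legal incapacity ran from 12 September 2003 to 9 May 2004, the deadline is extended by 240 days to 1 August 2006.
The emergency suspension of filing deadlines from 6 January 2005 to 3 August 2005 tolled the period for 209 days, extending the deadline to 26 February 2007.
The other events in the timeline have no effect on the limitation period under the stated rules.
Filing on 23 January 2007 beat the 26 February 2007 deadline — the action is timely.

TIMELY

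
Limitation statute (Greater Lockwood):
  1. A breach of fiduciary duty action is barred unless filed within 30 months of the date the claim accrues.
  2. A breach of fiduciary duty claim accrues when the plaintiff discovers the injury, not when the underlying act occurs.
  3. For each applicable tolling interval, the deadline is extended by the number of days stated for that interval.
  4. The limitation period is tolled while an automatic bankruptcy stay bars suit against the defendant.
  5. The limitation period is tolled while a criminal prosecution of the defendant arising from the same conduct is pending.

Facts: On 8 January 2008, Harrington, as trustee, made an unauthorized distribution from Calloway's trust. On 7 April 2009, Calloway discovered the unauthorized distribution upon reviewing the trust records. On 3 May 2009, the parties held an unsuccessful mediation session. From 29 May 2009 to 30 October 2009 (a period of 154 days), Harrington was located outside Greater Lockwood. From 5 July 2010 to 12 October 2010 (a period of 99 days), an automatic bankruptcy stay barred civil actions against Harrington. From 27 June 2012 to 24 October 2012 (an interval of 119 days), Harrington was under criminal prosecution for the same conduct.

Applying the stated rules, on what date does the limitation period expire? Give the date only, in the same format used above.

14 January 2012

Accrual is tied to discovery, so the period began on 7 April 2009 rather than on 8 January 2008 when the act occurred.
Adding the 30 months base period to 7 April 2009 gives a deadline of 7 October 2011, before any tolling.
The automatic bankruptcy stay from 5 July 2010 to 12 October 2010 tolled the period for 99 days, extending the deadline to 14 January 2012.
The pending criminal prosecution starting 27 June 2012 came too late — the period had run on 14 January 2012 — and so does not extend the deadline.
Although the defendant's absence ran from 29 May 2009 to 30 October 2009, the stated rules do not make that a tolling event, so it is disregarded.
Nothing else in the chronology tolls or restarts the period.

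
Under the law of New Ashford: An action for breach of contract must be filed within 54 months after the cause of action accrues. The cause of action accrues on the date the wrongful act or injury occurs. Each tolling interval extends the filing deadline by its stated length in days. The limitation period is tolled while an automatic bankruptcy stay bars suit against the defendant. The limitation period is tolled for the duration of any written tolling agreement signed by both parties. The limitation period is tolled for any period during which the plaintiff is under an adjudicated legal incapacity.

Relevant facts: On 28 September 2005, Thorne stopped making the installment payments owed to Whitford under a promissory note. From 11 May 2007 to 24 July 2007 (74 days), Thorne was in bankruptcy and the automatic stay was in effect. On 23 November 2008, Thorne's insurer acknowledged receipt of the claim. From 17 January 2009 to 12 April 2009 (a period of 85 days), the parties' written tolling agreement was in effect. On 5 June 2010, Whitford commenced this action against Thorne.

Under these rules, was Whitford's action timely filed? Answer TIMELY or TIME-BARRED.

TIMELY

The claim accrued on 28 September 2005, when the wrongful act occurred.
Adding the 54 months base period to 28 September 2005 gives a deadline of 28 March 2010, before any tolling.
The period was tolled for 74 days by the automatic bankruptcy stay (11 May 2007 to 24 July 2007), pushing the deadline to 10 June 2010.
The period was tolled for 85 days by the written tolling agreement (17 January 2009 to 12 April 2009), pushing the deadline to 3 September 2010.
None of the other events listed affects the running of the period under the stated rules.
Filing on 5 June 2010 beat the 3 September 2010 deadline — the action is timely.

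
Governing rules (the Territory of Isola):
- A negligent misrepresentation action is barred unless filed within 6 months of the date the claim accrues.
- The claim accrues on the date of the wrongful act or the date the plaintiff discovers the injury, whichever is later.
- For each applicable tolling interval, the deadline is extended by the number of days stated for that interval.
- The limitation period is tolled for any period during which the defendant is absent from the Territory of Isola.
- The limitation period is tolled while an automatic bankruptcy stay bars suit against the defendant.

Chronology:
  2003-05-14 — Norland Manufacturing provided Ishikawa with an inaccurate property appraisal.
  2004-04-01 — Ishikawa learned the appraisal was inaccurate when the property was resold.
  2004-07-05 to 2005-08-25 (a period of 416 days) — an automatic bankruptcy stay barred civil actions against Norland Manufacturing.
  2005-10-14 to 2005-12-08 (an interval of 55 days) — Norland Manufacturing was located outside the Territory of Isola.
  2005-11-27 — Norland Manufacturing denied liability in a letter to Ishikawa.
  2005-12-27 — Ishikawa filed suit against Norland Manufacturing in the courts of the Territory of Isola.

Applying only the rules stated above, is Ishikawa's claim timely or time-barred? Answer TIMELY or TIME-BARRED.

The claim accrued on 2004-04-01 — the later of the 2003-05-14 act and the 2004-04-01 discovery.
Adding the 6 months base period to 2004-04-01 gives a deadline of 2004-10-01, before any tolling.
The period was tolled for 416 days by the automatic bankruptcy stay (2004-07-05 to 2005-08-25), pushing the deadline to 2005-11-21.
The defendant's absence from the jurisdiction from 2005-10-14 to 2005-12-08 tolled the period for 55 days, extending the deadline to 2006-01-15.
The other events in the timeline have no effect on the limitation period under the stated rules.
Ishikawa filed on 2005-12-27, before the 2006-01-15 deadline, so the action is timely.

TIMELY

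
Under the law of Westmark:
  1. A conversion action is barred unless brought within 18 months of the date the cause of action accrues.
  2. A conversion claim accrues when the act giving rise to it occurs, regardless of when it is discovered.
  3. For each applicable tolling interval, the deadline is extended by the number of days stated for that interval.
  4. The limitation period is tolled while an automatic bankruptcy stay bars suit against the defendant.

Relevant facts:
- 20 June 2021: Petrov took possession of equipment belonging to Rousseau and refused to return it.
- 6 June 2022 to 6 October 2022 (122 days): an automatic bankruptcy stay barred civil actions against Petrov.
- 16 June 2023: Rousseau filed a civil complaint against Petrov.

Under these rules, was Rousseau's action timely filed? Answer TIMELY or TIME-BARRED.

The claim accrued on 20 June 2021, when the wrongful act occurred.
18 months from 20 June 2021 is 20 December 2022.
Because the automatic bankruptcy stay ran from 6 June 2022 to 6 October 2022, the deadline is extended by 122 days to 21 April 2023.
Filing on 16 June 2023 missed the 21 April 2023 deadline — the action is time-barred.

TIME-BARRED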